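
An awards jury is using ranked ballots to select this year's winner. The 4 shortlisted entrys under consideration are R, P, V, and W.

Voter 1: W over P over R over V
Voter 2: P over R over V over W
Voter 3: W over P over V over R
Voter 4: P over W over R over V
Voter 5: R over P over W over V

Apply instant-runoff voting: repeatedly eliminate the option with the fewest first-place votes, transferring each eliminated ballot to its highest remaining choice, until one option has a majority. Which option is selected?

P

Round 1: P 2, W 2, R 1, V 0. V has the fewest and is eliminated.
Round 2: P 2, W 2, R 1. R has the fewest and is eliminated.
Round 3: P 3, W 2. P has a majority.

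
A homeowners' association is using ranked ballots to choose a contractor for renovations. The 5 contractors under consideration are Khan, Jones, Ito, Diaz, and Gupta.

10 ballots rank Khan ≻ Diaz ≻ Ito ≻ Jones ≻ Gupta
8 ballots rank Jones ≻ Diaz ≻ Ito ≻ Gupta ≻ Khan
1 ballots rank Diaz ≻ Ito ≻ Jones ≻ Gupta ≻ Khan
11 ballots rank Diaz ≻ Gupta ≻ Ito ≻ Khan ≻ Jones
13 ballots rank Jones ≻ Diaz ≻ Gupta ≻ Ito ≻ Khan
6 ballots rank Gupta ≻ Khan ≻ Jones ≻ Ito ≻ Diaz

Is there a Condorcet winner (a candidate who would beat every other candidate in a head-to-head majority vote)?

Head-to-head results (49 voters total):
Khan vs Jones: Khan wins 27–22.
Khan vs Ito: Ito wins 33–16.
Khan vs Diaz: Diaz wins 33–16.
Khan vs Gupta: Gupta wins 39–10.
Jones vs Ito: Jones wins 27–22.
Jones vs Diaz: Jones wins 27–22.
Jones vs Gupta: Jones wins 32–17.
Ito vs Diaz: Diaz wins 43–6.
Ito vs Gupta: Gupta wins 30–19.
Diaz vs Gupta: Diaz wins 43–6.
No candidate beats all others: Khan beats Jones beats Ito beats Khan, a majority cycle.

No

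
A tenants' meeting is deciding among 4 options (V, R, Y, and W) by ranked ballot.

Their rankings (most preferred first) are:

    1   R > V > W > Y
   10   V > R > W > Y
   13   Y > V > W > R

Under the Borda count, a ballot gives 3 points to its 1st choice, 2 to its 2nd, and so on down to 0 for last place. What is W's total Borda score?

24

Borda scores:
  V: 2 + 10·3 + 13·2 = 58
  R: 3 + 10·2 + 13·0 = 23
  Y: 0 + 10·0 + 13·3 = 39
  W: 1 + 10·1 + 13·1 = 24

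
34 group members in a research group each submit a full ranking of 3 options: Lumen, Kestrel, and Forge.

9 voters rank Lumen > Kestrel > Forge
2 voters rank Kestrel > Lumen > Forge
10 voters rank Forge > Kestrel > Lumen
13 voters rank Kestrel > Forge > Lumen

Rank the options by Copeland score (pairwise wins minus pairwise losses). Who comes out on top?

Pairwise results:
  Lumen vs Kestrel: Kestrel wins 25–9.
  Lumen vs Forge: Forge wins 23–11.
  Kestrel vs Forge: Kestrel wins 24–10.
Copeland scores (wins − losses):
  Lumen: 0 − 2 = -2
  Kestrel: 2 − 0 = 2
  Forge: 1 − 1 = 0
Kestrel has the best Copeland score.

Kestrel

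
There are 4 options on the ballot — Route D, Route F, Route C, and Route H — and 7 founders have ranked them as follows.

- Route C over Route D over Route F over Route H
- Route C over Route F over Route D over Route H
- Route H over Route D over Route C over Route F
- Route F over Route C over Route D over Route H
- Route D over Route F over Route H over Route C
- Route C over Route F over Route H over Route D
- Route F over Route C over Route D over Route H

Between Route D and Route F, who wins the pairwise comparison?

Ballots ranking Route D above Route F: 3.
Ballots ranking Route F above Route D: 4.
Route F wins the head-to-head, 4–3.

Route F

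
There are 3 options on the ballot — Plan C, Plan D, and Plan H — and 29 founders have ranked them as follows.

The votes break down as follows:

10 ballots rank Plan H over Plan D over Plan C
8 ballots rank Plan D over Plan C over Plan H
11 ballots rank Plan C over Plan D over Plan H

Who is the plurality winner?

Plan C

First-place vote totals:
  Plan C: 11
  Plan D: 8
  Plan H: 10
Plan C has the most first-place votes.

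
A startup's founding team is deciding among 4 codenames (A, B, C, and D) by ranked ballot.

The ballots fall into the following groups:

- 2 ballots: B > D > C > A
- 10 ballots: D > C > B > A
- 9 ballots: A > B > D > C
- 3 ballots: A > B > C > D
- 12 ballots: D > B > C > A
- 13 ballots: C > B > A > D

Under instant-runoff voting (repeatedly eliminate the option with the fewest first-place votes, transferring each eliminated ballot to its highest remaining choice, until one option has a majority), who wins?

D

Round 1: D 22, C 13, A 12, B 2. B has the fewest and is eliminated.
Round 2: D 24, C 13, A 12. A has the fewest and is eliminated.
Round 3: D 33, C 16. D has a majority.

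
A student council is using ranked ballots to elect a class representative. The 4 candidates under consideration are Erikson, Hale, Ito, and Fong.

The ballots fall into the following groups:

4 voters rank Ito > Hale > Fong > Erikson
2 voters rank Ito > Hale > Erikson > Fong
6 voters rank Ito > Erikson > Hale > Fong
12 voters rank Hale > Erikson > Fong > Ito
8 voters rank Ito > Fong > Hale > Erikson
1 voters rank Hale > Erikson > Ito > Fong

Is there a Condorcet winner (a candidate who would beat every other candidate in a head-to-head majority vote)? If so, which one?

Ito

Head-to-head results (33 voters total):
Erikson vs Hale: Hale wins 27–6.
Erikson vs Ito: Ito wins 20–13.
Erikson vs Fong: Erikson wins 21–12.
Hale vs Ito: Ito wins 20–13.
Hale vs Fong: Hale wins 25–8.
Ito vs Fong: Ito wins 21–12.
Ito beats each rival — Erikson (20–13), Hale (20–13), Fong (21–12) — so Ito is the Condorcet winner.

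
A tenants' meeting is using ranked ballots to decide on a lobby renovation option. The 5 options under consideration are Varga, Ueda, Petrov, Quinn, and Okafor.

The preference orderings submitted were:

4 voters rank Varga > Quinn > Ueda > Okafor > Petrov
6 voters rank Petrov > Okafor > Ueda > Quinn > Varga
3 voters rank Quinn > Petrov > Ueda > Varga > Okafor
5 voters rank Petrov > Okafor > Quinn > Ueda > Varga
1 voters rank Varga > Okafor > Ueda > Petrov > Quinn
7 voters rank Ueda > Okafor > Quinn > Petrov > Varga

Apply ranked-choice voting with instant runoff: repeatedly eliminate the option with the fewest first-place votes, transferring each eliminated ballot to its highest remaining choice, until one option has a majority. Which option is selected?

Petrov

Round 1: Petrov 11, Ueda 7, Varga 5, Quinn 3, Okafor 0. Okafor has the fewest and is eliminated.
Round 2: Petrov 11, Ueda 7, Varga 5, Quinn 3. Quinn has the fewest and is eliminated.
Round 3: Petrov 14, Ueda 7, Varga 5. Petrov has a majority.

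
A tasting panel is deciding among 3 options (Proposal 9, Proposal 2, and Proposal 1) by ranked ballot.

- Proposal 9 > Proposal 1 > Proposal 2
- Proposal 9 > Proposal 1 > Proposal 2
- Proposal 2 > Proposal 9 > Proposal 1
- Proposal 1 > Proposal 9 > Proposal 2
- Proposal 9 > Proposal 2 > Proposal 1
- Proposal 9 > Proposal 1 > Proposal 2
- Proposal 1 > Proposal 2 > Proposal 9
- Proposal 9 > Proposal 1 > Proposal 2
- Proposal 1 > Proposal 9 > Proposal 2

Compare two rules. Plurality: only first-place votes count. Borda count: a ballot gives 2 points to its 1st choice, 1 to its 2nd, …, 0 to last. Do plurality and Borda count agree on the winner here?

Plurality first-place counts: Proposal 9 5, Proposal 2 1, Proposal 1 3 → Proposal 9.
Borda totals: Proposal 9 13, Proposal 2 4, Proposal 1 10 → Proposal 9.
The two rules agree on Proposal 9.

Yes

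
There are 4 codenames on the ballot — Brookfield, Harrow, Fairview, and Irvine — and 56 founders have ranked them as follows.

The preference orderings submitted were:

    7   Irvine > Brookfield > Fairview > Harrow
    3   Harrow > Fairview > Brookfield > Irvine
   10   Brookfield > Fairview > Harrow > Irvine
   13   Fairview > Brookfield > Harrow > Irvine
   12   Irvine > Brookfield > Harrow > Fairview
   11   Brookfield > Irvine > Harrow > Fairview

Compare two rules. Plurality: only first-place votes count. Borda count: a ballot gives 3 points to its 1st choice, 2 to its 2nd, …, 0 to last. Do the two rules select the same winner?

Yes

Plurality first-place counts: Brookfield 21, Harrow 3, Fairview 13, Irvine 19 → Brookfield.
Borda totals: Brookfield 130, Harrow 55, Fairview 72, Irvine 79 → Brookfield.
The two rules agree on Brookfield.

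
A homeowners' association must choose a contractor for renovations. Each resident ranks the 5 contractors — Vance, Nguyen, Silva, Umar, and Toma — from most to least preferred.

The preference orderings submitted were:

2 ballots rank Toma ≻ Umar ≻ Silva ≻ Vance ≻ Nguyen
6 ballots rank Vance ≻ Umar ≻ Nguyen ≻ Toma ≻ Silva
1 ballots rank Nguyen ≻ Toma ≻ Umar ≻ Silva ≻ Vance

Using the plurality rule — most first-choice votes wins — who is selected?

First-place vote totals:
  Vance: 6
  Nguyen: 1
  Silva: 0
  Umar: 0
  Toma: 2
Vance has the most first-place votes.

Vance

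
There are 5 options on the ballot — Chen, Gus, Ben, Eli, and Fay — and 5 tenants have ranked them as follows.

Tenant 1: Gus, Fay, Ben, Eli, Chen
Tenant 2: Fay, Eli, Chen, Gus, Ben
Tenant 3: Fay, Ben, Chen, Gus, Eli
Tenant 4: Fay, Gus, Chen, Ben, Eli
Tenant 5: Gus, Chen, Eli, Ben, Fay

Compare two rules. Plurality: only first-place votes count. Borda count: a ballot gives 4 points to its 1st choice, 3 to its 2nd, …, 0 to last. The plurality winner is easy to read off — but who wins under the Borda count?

Fay

Plurality first-place counts: Chen 0, Gus 2, Ben 0, Eli 0, Fay 3 → Fay.
Borda totals: Chen 9, Gus 13, Ben 7, Eli 6, Fay 15 → Fay.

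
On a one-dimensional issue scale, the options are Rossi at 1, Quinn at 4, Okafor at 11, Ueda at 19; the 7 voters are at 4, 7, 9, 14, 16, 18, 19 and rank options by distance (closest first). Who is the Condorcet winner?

With single-peaked preferences on a line, the Condorcet winner is the candidate closest to the median voter.
The median voter (position 14) is closest to Okafor at 11.
Check: Okafor vs Ueda — voters closer to Okafor: 4 of 7.

Okafor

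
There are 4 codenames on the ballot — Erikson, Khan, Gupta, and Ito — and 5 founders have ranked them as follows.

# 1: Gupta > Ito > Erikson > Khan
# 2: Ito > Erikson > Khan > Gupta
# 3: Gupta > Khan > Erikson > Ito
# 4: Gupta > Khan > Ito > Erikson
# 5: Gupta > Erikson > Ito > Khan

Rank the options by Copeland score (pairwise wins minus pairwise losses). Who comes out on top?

Pairwise results:
  Erikson vs Khan: Erikson wins 3–2.
  Erikson vs Gupta: Gupta wins 4–1.
  Erikson vs Ito: Ito wins 3–2.
  Khan vs Gupta: Gupta wins 4–1.
  Khan vs Ito: Ito wins 3–2.
  Gupta vs Ito: Gupta wins 4–1.
Copeland scores (wins − losses):
  Erikson: 1 − 2 = -1
  Khan: 0 − 3 = -3
  Gupta: 3 − 0 = 3
  Ito: 2 − 1 = 1
Gupta has the best Copeland score.

Gupta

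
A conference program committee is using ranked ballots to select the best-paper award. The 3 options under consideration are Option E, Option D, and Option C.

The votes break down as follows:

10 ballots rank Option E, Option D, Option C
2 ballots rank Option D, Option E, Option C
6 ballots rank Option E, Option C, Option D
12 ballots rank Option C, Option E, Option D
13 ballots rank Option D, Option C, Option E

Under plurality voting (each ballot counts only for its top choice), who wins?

First-place vote totals:
  Option E: 16
  Option D: 15
  Option C: 12
Option E has the most first-place votes.

Option E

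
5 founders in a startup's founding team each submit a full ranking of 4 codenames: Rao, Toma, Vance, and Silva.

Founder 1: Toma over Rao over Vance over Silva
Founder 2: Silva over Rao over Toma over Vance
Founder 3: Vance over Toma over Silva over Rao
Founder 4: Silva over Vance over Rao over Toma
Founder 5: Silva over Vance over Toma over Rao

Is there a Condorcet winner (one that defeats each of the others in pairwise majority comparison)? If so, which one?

Head-to-head results (5 voters total):
Rao vs Toma: Toma wins 3–2.
Rao vs Vance: Vance wins 3–2.
Rao vs Silva: Silva wins 4–1.
Toma vs Vance: Vance wins 3–2.
Toma vs Silva: Silva wins 3–2.
Vance vs Silva: Silva wins 3–2.
Silva beats each rival — Rao (4–1), Toma (3–2), Vance (3–2) — so Silva is the Condorcet winner.

Silva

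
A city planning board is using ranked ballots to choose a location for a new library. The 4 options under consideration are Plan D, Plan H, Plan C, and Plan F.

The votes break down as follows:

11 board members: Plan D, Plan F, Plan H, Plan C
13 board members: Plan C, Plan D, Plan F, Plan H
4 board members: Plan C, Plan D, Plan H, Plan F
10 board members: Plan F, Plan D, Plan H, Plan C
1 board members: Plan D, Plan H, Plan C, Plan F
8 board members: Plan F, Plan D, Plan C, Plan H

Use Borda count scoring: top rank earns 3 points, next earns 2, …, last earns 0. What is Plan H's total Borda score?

27

Borda scores:
  Plan D: 11·3 + 13·2 + 4·2 + 10·2 + 3 + 8·2 = 106
  Plan H: 11·1 + 13·0 + 4·1 + 10·1 + 2 + 8·0 = 27
  Plan C: 11·0 + 13·3 + 4·3 + 10·0 + 1 + 8·1 = 60
  Plan F: 11·2 + 13·1 + 4·0 + 10·3 + 0 + 8·3 = 89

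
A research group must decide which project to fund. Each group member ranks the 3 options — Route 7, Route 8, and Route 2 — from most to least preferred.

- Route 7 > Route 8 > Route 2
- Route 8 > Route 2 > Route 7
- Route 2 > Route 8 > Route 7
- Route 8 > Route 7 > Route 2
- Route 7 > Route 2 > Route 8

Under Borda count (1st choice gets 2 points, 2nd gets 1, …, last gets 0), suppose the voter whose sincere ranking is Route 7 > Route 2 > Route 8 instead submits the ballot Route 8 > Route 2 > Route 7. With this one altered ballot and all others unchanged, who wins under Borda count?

Route 8

Borda totals with the altered ballot: Route 7 3, Route 8 8, Route 2 4.
The winner is unchanged: still Route 8.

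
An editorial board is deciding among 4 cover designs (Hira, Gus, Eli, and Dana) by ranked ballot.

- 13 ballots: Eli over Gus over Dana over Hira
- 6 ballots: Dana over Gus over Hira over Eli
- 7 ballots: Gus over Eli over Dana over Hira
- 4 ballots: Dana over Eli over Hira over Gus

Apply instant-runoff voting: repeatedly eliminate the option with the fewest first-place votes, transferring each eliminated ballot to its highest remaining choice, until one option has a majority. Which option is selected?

Eli

Round 1: Eli 13, Dana 10, Gus 7, Hira 0. Hira has the fewest and is eliminated.
Round 2: Eli 13, Dana 10, Gus 7. Gus has the fewest and is eliminated.
Round 3: Eli 20, Dana 10. Eli has a majority.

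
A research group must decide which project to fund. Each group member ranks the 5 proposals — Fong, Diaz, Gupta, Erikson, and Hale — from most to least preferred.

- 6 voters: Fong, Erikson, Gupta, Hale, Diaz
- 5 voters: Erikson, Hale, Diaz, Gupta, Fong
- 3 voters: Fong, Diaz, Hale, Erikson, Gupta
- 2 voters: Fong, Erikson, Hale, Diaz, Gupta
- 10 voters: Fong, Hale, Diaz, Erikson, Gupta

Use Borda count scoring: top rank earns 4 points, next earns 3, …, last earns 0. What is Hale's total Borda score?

61

Borda scores:
  Fong: 6·4 + 5·0 + 3·4 + 2·4 + 10·4 = 84
  Diaz: 6·0 + 5·2 + 3·3 + 2·1 + 10·2 = 41
  Gupta: 6·2 + 5·1 + 3·0 + 2·0 + 10·0 = 17
  Erikson: 6·3 + 5·4 + 3·1 + 2·3 + 10·1 = 57
  Hale: 6·1 + 5·3 + 3·2 + 2·2 + 10·3 = 61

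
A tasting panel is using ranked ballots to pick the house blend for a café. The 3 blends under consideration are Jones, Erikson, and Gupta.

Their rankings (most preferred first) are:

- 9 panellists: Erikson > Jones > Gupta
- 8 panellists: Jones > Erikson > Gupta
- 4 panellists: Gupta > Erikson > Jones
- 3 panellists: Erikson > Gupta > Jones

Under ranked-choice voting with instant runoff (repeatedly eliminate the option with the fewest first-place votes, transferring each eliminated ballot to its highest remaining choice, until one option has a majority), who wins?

Erikson

Round 1: Erikson 12, Jones 8, Gupta 4. Gupta has the fewest and is eliminated.
Round 2: Erikson 16, Jones 8. Erikson has a majority.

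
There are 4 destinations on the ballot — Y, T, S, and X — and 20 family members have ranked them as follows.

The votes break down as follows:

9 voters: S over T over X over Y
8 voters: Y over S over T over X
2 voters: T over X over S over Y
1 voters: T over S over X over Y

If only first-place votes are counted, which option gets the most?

First-place vote totals:
  Y: 8
  T: 3
  S: 9
  X: 0
S has the most first-place votes.

S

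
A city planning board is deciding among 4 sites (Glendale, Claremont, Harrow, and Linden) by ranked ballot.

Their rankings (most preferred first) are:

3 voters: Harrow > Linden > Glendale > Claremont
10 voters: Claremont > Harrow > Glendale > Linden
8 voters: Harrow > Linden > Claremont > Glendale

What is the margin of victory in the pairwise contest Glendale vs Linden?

Ballots ranking Glendale above Linden: 10.
Ballots ranking Linden above Glendale: 3+8 = 11.
Linden wins 11–10, a margin of 1.

1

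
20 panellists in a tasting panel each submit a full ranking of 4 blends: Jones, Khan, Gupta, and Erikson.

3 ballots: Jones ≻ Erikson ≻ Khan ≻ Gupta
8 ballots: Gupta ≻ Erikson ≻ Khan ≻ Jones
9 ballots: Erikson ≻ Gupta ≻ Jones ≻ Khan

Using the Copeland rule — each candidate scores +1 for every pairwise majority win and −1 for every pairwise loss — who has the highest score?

Pairwise results:
  Jones vs Khan: Jones wins 12–8.
  Jones vs Gupta: Gupta wins 17–3.
  Jones vs Erikson: Erikson wins 17–3.
  Khan vs Gupta: Gupta wins 17–3.
  Khan vs Erikson: Erikson wins 20–0.
  Gupta vs Erikson: Erikson wins 12–8.
Copeland scores (wins − losses):
  Jones: 1 − 2 = -1
  Khan: 0 − 3 = -3
  Gupta: 2 − 1 = 1
  Erikson: 3 − 0 = 3
Erikson has the best Copeland score.

Erikson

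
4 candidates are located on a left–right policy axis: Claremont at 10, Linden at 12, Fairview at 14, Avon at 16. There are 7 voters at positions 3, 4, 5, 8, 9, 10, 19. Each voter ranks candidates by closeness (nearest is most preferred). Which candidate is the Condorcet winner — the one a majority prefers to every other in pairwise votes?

With single-peaked preferences on a line, the Condorcet winner is the candidate closest to the median voter.
The median voter (position 8) is closest to Claremont at 10.
Check: Claremont vs Avon — voters closer to Claremont: 6 of 7.

Claremont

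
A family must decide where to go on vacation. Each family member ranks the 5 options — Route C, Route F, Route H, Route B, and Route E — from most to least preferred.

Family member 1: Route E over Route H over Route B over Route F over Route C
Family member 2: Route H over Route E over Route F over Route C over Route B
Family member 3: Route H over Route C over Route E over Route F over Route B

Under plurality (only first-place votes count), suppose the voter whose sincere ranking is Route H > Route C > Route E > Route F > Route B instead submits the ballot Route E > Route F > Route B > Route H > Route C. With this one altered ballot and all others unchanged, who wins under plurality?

First-place totals with the altered ballot: Route C 0, Route F 0, Route H 1, Route B 0, Route E 2.
The switch changes the winner from Route H to Route E.

Route E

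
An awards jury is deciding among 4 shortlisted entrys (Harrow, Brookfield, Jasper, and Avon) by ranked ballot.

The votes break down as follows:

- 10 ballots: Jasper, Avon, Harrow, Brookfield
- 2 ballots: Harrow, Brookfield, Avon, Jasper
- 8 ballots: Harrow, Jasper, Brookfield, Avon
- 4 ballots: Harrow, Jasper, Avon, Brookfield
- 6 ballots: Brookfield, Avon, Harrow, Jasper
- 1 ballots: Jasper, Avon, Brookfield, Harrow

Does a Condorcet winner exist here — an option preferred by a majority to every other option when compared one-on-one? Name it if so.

No Condorcet winner

Head-to-head results (31 voters total):
Harrow vs Brookfield: Harrow wins 24–7.
Harrow vs Jasper: Harrow wins 20–11.
Harrow vs Avon: Avon wins 17–14.
Brookfield vs Jasper: Jasper wins 23–8.
Brookfield vs Avon: Brookfield wins 16–15.
Jasper vs Avon: Jasper wins 23–8.
No candidate beats all others: Harrow beats Brookfield beats Avon beats Harrow, a majority cycle.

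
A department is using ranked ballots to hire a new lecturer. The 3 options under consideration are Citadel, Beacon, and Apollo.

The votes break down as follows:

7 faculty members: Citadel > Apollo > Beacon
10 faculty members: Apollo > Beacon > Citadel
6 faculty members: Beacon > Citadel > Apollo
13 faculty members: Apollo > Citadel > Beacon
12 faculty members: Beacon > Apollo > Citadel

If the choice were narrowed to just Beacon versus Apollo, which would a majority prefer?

Ballots ranking Beacon above Apollo: 6+12 = 18.
Ballots ranking Apollo above Beacon: 7+10+13 = 30.
Apollo wins the head-to-head, 30–18.

Apollo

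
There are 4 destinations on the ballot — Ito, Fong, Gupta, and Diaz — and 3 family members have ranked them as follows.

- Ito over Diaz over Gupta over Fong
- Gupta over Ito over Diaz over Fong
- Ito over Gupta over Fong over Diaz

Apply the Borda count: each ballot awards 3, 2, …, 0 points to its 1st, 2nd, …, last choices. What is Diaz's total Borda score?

3

Borda scores:
  Ito: 3 + 2 + 3 = 8
  Fong: 0 + 0 + 1 = 1
  Gupta: 1 + 3 + 2 = 6
  Diaz: 2 + 1 + 0 = 3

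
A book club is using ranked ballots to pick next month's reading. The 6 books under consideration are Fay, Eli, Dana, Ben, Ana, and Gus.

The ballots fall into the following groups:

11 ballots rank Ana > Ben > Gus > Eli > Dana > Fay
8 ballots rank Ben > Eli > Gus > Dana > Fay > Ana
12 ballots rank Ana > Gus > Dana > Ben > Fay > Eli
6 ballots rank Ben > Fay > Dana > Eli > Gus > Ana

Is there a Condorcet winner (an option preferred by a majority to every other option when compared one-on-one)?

Head-to-head results (37 voters total):
Fay vs Eli: Eli wins 19–18.
Fay vs Dana: Dana wins 31–6.
Fay vs Ben: Ben wins 37–0.
Fay vs Ana: Ana wins 23–14.
Fay vs Gus: Gus wins 31–6.
Eli vs Dana: Eli wins 19–18.
Eli vs Ben: Ben wins 37–0.
Eli vs Ana: Ana wins 23–14.
Eli vs Gus: Gus wins 23–14.
Dana vs Ben: Ben wins 25–12.
Dana vs Ana: Ana wins 23–14.
Dana vs Gus: Gus wins 31–6.
Ben vs Ana: Ana wins 23–14.
Ben vs Gus: Ben wins 25–12.
Ana vs Gus: Ana wins 23–14.
Ana beats each rival — Fay (23–14), Eli (23–14), Dana (23–14), Ben (23–14), Gus (23–14) — so Ana is the Condorcet winner.

Yes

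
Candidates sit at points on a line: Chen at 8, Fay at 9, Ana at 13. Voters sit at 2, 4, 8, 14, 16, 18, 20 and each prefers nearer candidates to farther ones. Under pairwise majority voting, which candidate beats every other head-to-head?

With single-peaked preferences on a line, the Condorcet winner is the candidate closest to the median voter.
The median voter (position 14) is closest to Ana at 13.
Check: Ana vs Fay — voters closer to Ana: 4 of 7.

Ana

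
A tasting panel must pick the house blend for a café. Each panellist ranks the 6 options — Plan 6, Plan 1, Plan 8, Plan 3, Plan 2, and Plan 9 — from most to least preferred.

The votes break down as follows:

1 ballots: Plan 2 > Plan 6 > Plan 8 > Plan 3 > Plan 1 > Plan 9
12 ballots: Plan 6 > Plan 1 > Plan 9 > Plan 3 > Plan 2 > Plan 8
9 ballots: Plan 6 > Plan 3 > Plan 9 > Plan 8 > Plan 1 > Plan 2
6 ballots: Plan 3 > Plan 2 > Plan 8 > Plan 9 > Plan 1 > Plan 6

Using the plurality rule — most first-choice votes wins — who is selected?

First-place vote totals:
  Plan 6: 21
  Plan 1: 0
  Plan 8: 0
  Plan 3: 6
  Plan 2: 1
  Plan 9: 0
Plan 6 has the most first-place votes.

Plan 6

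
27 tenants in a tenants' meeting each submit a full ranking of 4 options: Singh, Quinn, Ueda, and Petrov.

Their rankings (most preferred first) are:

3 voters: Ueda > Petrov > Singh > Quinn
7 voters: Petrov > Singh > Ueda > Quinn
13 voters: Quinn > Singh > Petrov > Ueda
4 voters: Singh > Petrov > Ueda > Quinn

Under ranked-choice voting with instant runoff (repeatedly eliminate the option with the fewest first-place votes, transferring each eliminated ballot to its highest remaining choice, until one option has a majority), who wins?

Round 1: Quinn 13, Petrov 7, Singh 4, Ueda 3. Ueda has the fewest and is eliminated.
Round 2: Quinn 13, Petrov 10, Singh 4. Singh has the fewest and is eliminated.
Round 3: Petrov 14, Quinn 13. Petrov has a majority.

Petrov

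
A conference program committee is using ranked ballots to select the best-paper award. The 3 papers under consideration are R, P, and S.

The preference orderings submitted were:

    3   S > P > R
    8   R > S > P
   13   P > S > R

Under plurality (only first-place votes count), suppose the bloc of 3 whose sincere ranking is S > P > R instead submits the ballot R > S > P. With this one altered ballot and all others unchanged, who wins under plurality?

First-place totals with the altered ballot: R 11, P 13, S 0.
The winner is unchanged: still P.

P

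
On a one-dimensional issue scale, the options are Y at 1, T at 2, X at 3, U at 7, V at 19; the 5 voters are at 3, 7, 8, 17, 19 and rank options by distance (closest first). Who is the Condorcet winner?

With single-peaked preferences on a line, the Condorcet winner is the candidate closest to the median voter.
The median voter (position 8) is closest to U at 7.
Check: U vs X — voters closer to U: 4 of 5.

U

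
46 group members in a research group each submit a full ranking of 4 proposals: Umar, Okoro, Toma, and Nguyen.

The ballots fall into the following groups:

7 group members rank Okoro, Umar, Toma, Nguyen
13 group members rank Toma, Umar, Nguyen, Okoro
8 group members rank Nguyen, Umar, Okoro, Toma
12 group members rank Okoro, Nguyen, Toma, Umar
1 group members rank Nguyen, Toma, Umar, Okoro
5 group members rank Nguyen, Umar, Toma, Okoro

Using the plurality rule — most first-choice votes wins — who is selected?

First-place vote totals:
  Umar: 0
  Okoro: 19
  Toma: 13
  Nguyen: 14
Okoro has the most first-place votes.

Okoro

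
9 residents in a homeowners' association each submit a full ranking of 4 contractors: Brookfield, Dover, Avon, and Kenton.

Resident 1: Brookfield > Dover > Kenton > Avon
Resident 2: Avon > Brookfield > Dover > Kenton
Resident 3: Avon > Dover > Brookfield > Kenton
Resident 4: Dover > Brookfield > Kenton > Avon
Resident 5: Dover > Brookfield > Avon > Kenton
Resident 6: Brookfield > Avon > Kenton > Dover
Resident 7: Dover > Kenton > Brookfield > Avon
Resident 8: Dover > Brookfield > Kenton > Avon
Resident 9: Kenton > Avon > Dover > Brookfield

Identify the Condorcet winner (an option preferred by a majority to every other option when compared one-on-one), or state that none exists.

Head-to-head results (9 voters total):
Brookfield vs Dover: Dover wins 6–3.
Brookfield vs Avon: Brookfield wins 6–3.
Brookfield vs Kenton: Brookfield wins 7–2.
Dover vs Avon: Dover wins 5–4.
Dover vs Kenton: Dover wins 7–2.
Avon vs Kenton: Kenton wins 5–4.
Dover beats each rival — Brookfield (6–3), Avon (5–4), Kenton (7–2) — so Dover is the Condorcet winner.

Dover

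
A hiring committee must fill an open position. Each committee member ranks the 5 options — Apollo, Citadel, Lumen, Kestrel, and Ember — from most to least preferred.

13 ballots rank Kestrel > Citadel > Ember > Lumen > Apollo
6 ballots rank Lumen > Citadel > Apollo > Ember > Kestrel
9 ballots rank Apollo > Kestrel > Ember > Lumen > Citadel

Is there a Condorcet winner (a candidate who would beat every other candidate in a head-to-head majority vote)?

Head-to-head results (28 voters total):
Apollo vs Citadel: Citadel wins 19–9.
Apollo vs Lumen: Lumen wins 19–9.
Apollo vs Kestrel: Apollo wins 15–13.
Apollo vs Ember: Apollo wins 15–13.
Citadel vs Lumen: Lumen wins 15–13.
Citadel vs Kestrel: Kestrel wins 22–6.
Citadel vs Ember: Citadel wins 19–9.
Lumen vs Kestrel: Kestrel wins 22–6.
Lumen vs Ember: Ember wins 22–6.
Kestrel vs Ember: Kestrel wins 22–6.
No candidate beats all others: Apollo beats Kestrel beats Citadel beats Apollo, a majority cycle.

No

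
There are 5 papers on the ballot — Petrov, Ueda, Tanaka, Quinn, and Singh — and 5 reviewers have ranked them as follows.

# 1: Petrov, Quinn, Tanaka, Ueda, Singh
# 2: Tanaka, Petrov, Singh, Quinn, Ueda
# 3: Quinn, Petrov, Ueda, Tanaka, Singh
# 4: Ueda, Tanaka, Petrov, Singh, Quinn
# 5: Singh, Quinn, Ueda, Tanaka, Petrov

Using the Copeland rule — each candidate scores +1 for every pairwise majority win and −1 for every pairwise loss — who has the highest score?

Pairwise results:
  Petrov vs Ueda: Petrov wins 3–2.
  Petrov vs Tanaka: Tanaka wins 3–2.
  Petrov vs Quinn: Petrov wins 3–2.
  Petrov vs Singh: Petrov wins 4–1.
  Ueda vs Tanaka: Ueda wins 3–2.
  Ueda vs Quinn: Quinn wins 4–1.
  Ueda vs Singh: Ueda wins 3–2.
  Tanaka vs Quinn: Quinn wins 3–2.
  Tanaka vs Singh: Tanaka wins 4–1.
  Quinn vs Singh: Singh wins 3–2.
Copeland scores (wins − losses):
  Petrov: 3 − 1 = 2
  Ueda: 2 − 2 = 0
  Tanaka: 2 − 2 = 0
  Quinn: 2 − 2 = 0
  Singh: 1 − 3 = -2
Petrov has the best Copeland score.

Petrov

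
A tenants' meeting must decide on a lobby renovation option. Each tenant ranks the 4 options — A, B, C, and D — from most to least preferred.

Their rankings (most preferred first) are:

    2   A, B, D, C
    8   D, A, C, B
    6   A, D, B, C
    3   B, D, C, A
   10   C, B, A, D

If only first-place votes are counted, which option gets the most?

C

First-place vote totals:
  A: 8
  B: 3
  C: 10
  D: 8
C has the most first-place votes.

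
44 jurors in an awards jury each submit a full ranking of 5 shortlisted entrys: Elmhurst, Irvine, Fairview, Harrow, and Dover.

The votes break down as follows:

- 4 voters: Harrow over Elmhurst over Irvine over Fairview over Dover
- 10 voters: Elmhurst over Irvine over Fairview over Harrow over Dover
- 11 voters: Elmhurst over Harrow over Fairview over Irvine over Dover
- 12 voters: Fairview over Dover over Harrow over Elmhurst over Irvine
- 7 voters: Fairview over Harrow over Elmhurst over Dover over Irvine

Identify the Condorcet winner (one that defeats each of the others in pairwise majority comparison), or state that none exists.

None — there is no Condorcet winner

Head-to-head results (44 voters total):
Elmhurst vs Irvine: Elmhurst wins 44–0.
Elmhurst vs Fairview: Elmhurst wins 25–19.
Elmhurst vs Harrow: Harrow wins 23–21.
Elmhurst vs Dover: Elmhurst wins 32–12.
Irvine vs Fairview: Fairview wins 30–14.
Irvine vs Harrow: Harrow wins 34–10.
Irvine vs Dover: Irvine wins 25–19.
Fairview vs Harrow: Fairview wins 29–15.
Fairview vs Dover: Fairview wins 44–0.
Harrow vs Dover: Harrow wins 32–12.
No candidate beats all others: Elmhurst beats Fairview beats Harrow beats Elmhurst, a majority cycle.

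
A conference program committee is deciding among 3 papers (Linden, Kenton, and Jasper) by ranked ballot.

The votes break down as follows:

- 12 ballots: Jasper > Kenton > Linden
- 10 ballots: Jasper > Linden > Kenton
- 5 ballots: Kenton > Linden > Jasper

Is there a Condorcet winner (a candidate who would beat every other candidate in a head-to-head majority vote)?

Head-to-head results (27 voters total):
Linden vs Kenton: Kenton wins 17–10.
Linden vs Jasper: Jasper wins 22–5.
Kenton vs Jasper: Jasper wins 22–5.
Jasper beats each rival — Linden (22–5), Kenton (22–5) — so Jasper is the Condorcet winner.

Yes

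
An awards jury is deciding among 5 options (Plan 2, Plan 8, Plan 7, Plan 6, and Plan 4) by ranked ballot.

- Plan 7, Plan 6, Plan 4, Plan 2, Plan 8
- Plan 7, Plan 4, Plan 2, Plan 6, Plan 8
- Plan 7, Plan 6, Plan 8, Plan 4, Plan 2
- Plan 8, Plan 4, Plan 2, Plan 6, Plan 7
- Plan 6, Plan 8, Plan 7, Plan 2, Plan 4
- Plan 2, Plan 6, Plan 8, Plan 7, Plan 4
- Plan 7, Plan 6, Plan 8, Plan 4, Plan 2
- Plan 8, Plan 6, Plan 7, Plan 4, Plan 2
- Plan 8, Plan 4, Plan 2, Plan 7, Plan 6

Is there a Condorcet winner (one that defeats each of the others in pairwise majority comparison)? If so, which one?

None — there is no Condorcet winner

Head-to-head results (9 voters total):
Plan 2 vs Plan 8: Plan 8 wins 6–3.
Plan 2 vs Plan 7: Plan 7 wins 6–3.
Plan 2 vs Plan 6: Plan 6 wins 5–4.
Plan 2 vs Plan 4: Plan 4 wins 7–2.
Plan 8 vs Plan 7: Plan 8 wins 5–4.
Plan 8 vs Plan 6: Plan 6 wins 6–3.
Plan 8 vs Plan 4: Plan 8 wins 7–2.
Plan 7 vs Plan 6: Plan 7 wins 5–4.
Plan 7 vs Plan 4: Plan 7 wins 7–2.
Plan 6 vs Plan 4: Plan 6 wins 6–3.
No candidate beats all others: Plan 8 beats Plan 7 beats Plan 6 beats Plan 8, a majority cycle.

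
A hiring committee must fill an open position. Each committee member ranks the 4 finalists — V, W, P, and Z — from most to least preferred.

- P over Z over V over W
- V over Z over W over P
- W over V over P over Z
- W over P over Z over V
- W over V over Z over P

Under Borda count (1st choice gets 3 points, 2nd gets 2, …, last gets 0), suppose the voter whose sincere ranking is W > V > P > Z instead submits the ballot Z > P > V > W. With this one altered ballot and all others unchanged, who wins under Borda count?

Borda totals with the altered ballot: V 7, W 7, P 7, Z 9.
The switch changes the winner from W to Z.

Z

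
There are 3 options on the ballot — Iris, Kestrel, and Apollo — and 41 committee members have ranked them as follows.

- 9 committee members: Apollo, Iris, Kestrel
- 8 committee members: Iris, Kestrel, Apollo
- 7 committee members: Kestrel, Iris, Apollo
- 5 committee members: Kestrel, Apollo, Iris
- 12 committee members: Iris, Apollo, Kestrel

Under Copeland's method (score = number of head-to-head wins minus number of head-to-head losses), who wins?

Iris

Pairwise results:
  Iris vs Kestrel: Iris wins 29–12.
  Iris vs Apollo: Iris wins 27–14.
  Kestrel vs Apollo: Apollo wins 21–20.
Copeland scores (wins − losses):
  Iris: 2 − 0 = 2
  Kestrel: 0 − 2 = -2
  Apollo: 1 − 1 = 0
Iris has the best Copeland score.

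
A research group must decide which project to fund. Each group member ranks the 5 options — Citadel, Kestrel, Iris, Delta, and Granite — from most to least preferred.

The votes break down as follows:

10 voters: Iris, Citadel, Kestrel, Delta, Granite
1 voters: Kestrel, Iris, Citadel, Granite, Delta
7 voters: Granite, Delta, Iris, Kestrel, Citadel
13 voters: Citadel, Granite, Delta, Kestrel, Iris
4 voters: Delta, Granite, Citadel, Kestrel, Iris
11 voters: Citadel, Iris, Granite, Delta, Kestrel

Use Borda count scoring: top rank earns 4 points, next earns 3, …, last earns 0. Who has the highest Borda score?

Borda scores:
  Citadel: 10·3 + 2 + 7·0 + 13·4 + 4·2 + 11·4 = 136
  Kestrel: 10·2 + 4 + 7·1 + 13·1 + 4·1 + 11·0 = 48
  Iris: 10·4 + 3 + 7·2 + 13·0 + 4·0 + 11·3 = 90
  Delta: 10·1 + 0 + 7·3 + 13·2 + 4·4 + 11·1 = 84
  Granite: 10·0 + 1 + 7·4 + 13·3 + 4·3 + 11·2 = 102
Citadel has the highest total.

Citadel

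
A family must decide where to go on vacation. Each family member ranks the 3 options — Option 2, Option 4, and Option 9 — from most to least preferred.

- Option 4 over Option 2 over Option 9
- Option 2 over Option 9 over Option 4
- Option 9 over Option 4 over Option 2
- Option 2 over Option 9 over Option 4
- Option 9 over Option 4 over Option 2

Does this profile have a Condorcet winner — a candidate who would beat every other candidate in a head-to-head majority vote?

Head-to-head results (5 voters total):
Option 2 vs Option 4: Option 4 wins 3–2.
Option 2 vs Option 9: Option 2 wins 3–2.
Option 4 vs Option 9: Option 9 wins 4–1.
No candidate beats all others: Option 2 beats Option 9 beats Option 4 beats Option 2, a majority cycle.

No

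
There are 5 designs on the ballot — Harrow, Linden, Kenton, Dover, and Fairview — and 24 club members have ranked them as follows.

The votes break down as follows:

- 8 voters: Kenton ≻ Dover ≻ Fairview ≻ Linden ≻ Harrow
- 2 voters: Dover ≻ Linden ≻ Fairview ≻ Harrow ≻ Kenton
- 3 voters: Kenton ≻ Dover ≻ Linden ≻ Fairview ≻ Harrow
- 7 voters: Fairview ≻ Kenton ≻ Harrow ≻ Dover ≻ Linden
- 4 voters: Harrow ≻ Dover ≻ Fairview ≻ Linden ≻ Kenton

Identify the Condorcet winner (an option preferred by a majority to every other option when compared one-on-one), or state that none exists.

Head-to-head results (24 voters total):
Harrow vs Linden: Linden wins 13–11.
Harrow vs Kenton: Kenton wins 18–6.
Harrow vs Dover: Dover wins 13–11.
Harrow vs Fairview: Fairview wins 20–4.
Linden vs Kenton: Kenton wins 18–6.
Linden vs Dover: Dover wins 24–0.
Linden vs Fairview: Fairview wins 19–5.
Kenton vs Dover: Kenton wins 18–6.
Kenton vs Fairview: Fairview wins 13–11.
Dover vs Fairview: Dover wins 17–7.
No candidate beats all others: Kenton beats Dover beats Fairview beats Kenton, a majority cycle.

None — there is no Condorcet winner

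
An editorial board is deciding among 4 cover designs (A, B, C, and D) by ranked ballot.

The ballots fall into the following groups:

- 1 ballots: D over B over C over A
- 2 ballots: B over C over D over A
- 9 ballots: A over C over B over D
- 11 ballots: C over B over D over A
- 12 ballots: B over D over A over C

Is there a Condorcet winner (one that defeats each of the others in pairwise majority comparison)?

Head-to-head results (35 voters total):
A vs B: B wins 26–9.
A vs C: A wins 21–14.
A vs D: D wins 26–9.
B vs C: C wins 20–15.
B vs D: B wins 34–1.
C vs D: C wins 22–13.
No candidate beats all others: A beats C beats B beats A, a majority cycle.

No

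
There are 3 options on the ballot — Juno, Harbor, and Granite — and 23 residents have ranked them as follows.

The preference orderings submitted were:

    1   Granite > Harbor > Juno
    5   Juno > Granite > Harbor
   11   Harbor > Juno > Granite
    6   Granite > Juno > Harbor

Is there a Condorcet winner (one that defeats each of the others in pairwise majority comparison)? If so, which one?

There is no Condorcet winner

Head-to-head results (23 voters total):
Juno vs Harbor: Harbor wins 12–11.
Juno vs Granite: Juno wins 16–7.
Harbor vs Granite: Granite wins 12–11.
No candidate beats all others: Juno beats Granite beats Harbor beats Juno, a majority cycle.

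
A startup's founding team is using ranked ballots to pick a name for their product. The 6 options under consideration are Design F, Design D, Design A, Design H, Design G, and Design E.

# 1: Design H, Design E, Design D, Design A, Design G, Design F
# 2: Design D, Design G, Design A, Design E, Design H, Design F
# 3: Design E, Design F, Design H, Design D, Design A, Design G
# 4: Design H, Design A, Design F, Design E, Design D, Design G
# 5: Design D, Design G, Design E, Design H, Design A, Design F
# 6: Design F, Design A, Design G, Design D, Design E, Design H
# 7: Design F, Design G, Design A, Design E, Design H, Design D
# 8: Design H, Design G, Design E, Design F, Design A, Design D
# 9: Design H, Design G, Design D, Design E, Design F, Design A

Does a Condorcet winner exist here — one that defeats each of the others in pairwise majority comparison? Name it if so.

There is no Condorcet winner

Head-to-head results (9 voters total):
Design F vs Design D: Design F wins 5–4.
Design F vs Design A: Design F wins 5–4.
Design F vs Design H: Design H wins 6–3.
Design F vs Design G: Design G wins 5–4.
Design F vs Design E: Design E wins 6–3.
Design D vs Design A: Design D wins 5–4.
Design D vs Design H: Design H wins 6–3.
Design D vs Design G: Design D wins 5–4.
Design D vs Design E: Design E wins 5–4.
Design A vs Design H: Design H wins 6–3.
Design A vs Design G: Design G wins 5–4.
Design A vs Design E: Design E wins 5–4.
Design H vs Design G: Design H wins 5–4.
Design H vs Design E: Design E wins 5–4.
Design G vs Design E: Design G wins 6–3.
No candidate beats all others: Design F beats Design D beats Design G beats Design F, a majority cycle.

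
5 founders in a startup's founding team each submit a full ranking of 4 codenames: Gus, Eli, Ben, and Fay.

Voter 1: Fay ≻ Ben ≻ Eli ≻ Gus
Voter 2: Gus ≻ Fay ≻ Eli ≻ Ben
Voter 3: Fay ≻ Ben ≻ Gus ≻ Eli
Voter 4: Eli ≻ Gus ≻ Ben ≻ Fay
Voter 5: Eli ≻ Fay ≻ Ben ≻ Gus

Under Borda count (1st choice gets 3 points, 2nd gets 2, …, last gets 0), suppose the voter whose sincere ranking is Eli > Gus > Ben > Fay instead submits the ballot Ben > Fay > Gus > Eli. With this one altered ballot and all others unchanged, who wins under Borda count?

Fay

Borda totals with the altered ballot: Gus 5, Eli 5, Ben 8, Fay 12.
The winner is unchanged: still Fay.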